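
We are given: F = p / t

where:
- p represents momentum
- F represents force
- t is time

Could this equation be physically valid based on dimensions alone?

Yes

p (momentum) has dimensions [L M T^-1].
F (force) has dimensions [L M T^-2].
t (time) has dimensions [T].

Left side: [L M T^-2]
Right side: [L M T^-2]

Both sides have the same dimensions, so the equation is dimensionally consistent.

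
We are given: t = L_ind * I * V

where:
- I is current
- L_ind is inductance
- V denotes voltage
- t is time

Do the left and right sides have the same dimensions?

No

I (current) has dimensions [I].
L_ind (inductance) has dimensions [I^-2 L^2 M T^-2].
V (voltage) has dimensions [I^-1 L^2 M T^-3].
t (time) has dimensions [T].

Left side: [T]
Right side: [I^-2 L^4 M^2 T^-5]

The two sides have different dimensions, so the equation is NOT dimensionally consistent.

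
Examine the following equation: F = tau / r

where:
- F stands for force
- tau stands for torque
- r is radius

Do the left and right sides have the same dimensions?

Yes

F (force) has dimensions [L M T^-2].
tau (torque) has dimensions [L^2 M T^-2].
r (radius) has dimensions [L].

Left side: [L M T^-2]
Right side: [L M T^-2]

Both sides have the same dimensions, so the equation is dimensionally consistent.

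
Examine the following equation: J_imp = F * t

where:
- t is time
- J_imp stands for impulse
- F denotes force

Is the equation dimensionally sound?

Yes

t (time) has dimensions [T].
J_imp (impulse) has dimensions [L M T^-1].
F (force) has dimensions [L M T^-2].

Left side: [L M T^-1]
Right side: [L M T^-1]

Both sides have the same dimensions, so the equation is dimensionally consistent.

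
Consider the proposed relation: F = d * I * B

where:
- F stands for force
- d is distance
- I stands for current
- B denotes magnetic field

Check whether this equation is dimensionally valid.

Yes

F (force) has dimensions [L M T^-2].
d (distance) has dimensions [L].
I (current) has dimensions [I].
B (magnetic field) has dimensions [I^-1 M T^-2].

Left side: [L M T^-2]
Right side: [L M T^-2]

Both sides have the same dimensions, so the equation is dimensionally consistent.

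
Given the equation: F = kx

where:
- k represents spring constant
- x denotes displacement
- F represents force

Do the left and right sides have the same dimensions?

Yes

k (spring constant) has dimensions [M T^-2].
x (displacement) has dimensions [L].
F (force) has dimensions [L M T^-2].

Left side: [L M T^-2]
Right side: [L M T^-2]

Both sides have the same dimensions, so the equation is dimensionally consistent.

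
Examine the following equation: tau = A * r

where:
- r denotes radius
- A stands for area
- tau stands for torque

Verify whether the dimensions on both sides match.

No

r (radius) has dimensions [L].
A (area) has dimensions [L^2].
tau (torque) has dimensions [L^2 M T^-2].

Left side: [L^2 M T^-2]
Right side: [L^3]

The two sides have different dimensions, so the equation is NOT dimensionally consistent.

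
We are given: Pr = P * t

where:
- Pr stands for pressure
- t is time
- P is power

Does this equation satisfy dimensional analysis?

No

Pr (pressure) has dimensions [L^-1 M T^-2].
t (time) has dimensions [T].
P (power) has dimensions [L^2 M T^-3].

Left side: [L^-1 M T^-2]
Right side: [L^2 M T^-2]

The two sides have different dimensions, so the equation is NOT dimensionally consistent.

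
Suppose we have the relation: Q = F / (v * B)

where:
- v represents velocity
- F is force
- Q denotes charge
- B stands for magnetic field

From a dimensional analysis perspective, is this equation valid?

Yes

v (velocity) has dimensions [L T^-1].
F (force) has dimensions [L M T^-2].
Q (charge) has dimensions [I T].
B (magnetic field) has dimensions [I^-1 M T^-2].

Left side: [I T]
Right side: [I T]

Both sides have the same dimensions, so the equation is dimensionally consistent.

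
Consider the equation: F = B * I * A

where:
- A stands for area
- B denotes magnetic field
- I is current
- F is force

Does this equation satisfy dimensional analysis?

No

A (area) has dimensions [L^2].
B (magnetic field) has dimensions [I^-1 M T^-2].
I (current) has dimensions [I].
F (force) has dimensions [L M T^-2].

Left side: [L M T^-2]
Right side: [L^2 M T^-2]

The two sides have different dimensions, so the equation is NOT dimensionally consistent.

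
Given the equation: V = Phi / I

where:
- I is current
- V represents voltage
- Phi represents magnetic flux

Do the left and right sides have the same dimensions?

No

I (current) has dimensions [I].
V (voltage) has dimensions [I^-1 L^2 M T^-3].
Phi (magnetic flux) has dimensions [I^-1 L^2 M T^-2].

Left side: [I^-1 L^2 M T^-3]
Right side: [I^-2 L^2 M T^-2]

The two sides have different dimensions, so the equation is NOT dimensionally consistent.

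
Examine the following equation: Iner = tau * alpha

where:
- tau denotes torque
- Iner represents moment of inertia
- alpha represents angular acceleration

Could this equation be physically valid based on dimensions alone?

No

tau (torque) has dimensions [L^2 M T^-2].
Iner (moment of inertia) has dimensions [L^2 M].
alpha (angular acceleration) has dimensions [T^-2].

Left side: [L^2 M]
Right side: [L^2 M T^-4]

The two sides have different dimensions, so the equation is NOT dimensionally consistent.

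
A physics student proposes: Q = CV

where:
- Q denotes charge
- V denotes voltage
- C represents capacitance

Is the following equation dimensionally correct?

Yes

Q (charge) has dimensions [I T].
V (voltage) has dimensions [I^-1 L^2 M T^-3].
C (capacitance) has dimensions [I^2 L^-2 M^-1 T^4].

Left side: [I T]
Right side: [I T]

Both sides have the same dimensions, so the equation is dimensionally consistent.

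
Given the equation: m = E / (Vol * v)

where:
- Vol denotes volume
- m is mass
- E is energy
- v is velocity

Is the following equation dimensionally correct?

No

Vol (volume) has dimensions [L^3].
m (mass) has dimensions [M].
E (energy) has dimensions [L^2 M T^-2].
v (velocity) has dimensions [L T^-1].

Left side: [M]
Right side: [L^-2 M T^-1]

The two sides have different dimensions, so the equation is NOT dimensionally consistent.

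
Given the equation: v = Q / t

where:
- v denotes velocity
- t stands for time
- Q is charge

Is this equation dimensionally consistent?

No

v (velocity) has dimensions [L T^-1].
t (time) has dimensions [T].
Q (charge) has dimensions [I T].

Left side: [L T^-1]
Right side: [I]

The two sides have different dimensions, so the equation is NOT dimensionally consistent.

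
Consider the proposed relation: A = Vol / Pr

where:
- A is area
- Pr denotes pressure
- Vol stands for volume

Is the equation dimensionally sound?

No

A (area) has dimensions [L^2].
Pr (pressure) has dimensions [L^-1 M T^-2].
Vol (volume) has dimensions [L^3].

Left side: [L^2]
Right side: [L^4 M^-1 T^2]

The two sides have different dimensions, so the equation is NOT dimensionally consistent.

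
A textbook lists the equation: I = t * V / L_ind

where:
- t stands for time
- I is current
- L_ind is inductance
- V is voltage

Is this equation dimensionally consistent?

Yes

t (time) has dimensions [T].
I (current) has dimensions [I].
L_ind (inductance) has dimensions [I^-2 L^2 M T^-2].
V (voltage) has dimensions [I^-1 L^2 M T^-3].

Left side: [I]
Right side: [I]

Both sides have the same dimensions, so the equation is dimensionally consistent.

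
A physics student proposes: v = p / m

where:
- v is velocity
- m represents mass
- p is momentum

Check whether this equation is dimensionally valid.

Yes

v (velocity) has dimensions [L T^-1].
m (mass) has dimensions [M].
p (momentum) has dimensions [L M T^-1].

Left side: [L T^-1]
Right side: [L T^-1]

Both sides have the same dimensions, so the equation is dimensionally consistent.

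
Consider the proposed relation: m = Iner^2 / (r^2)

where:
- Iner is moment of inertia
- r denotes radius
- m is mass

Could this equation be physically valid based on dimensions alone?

No

Iner (moment of inertia) has dimensions [L^2 M].
r (radius) has dimensions [L].
m (mass) has dimensions [M].

Left side: [M]
Right side: [L^2 M^2]

The two sides have different dimensions, so the equation is NOT dimensionally consistent.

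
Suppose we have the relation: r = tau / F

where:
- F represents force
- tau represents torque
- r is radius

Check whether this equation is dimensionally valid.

Yes

F (force) has dimensions [L M T^-2].
tau (torque) has dimensions [L^2 M T^-2].
r (radius) has dimensions [L].

Left side: [L]
Right side: [L]

Both sides have the same dimensions, so the equation is dimensionally consistent.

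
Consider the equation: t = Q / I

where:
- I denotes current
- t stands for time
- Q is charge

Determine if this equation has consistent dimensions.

Yes

I (current) has dimensions [I].
t (time) has dimensions [T].
Q (charge) has dimensions [I T].

Left side: [T]
Right side: [T]

Both sides have the same dimensions, so the equation is dimensionally consistent.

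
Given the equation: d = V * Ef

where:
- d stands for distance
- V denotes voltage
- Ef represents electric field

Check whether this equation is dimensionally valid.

No

d (distance) has dimensions [L].
V (voltage) has dimensions [I^-1 L^2 M T^-3].
Ef (electric field) has dimensions [I^-1 L M T^-3].

Left side: [L]
Right side: [I^-2 L^3 M^2 T^-6]

The two sides have different dimensions, so the equation is NOT dimensionally consistent.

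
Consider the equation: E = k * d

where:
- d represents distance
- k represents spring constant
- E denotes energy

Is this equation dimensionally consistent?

No

d (distance) has dimensions [L].
k (spring constant) has dimensions [M T^-2].
E (energy) has dimensions [L^2 M T^-2].

Left side: [L^2 M T^-2]
Right side: [L M T^-2]

The two sides have different dimensions, so the equation is NOT dimensionally consistent.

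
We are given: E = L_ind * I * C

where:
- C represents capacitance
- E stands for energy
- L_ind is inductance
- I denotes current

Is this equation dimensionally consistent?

No

C (capacitance) has dimensions [I^2 L^-2 M^-1 T^4].
E (energy) has dimensions [L^2 M T^-2].
L_ind (inductance) has dimensions [I^-2 L^2 M T^-2].
I (current) has dimensions [I].

Left side: [L^2 M T^-2]
Right side: [I T^2]

The two sides have different dimensions, so the equation is NOT dimensionally consistent.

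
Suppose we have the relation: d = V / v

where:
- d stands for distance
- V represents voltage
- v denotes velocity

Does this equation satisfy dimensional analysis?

No

d (distance) has dimensions [L].
V (voltage) has dimensions [I^-1 L^2 M T^-3].
v (velocity) has dimensions [L T^-1].

Left side: [L]
Right side: [I^-1 L M T^-2]

The two sides have different dimensions, so the equation is NOT dimensionally consistent.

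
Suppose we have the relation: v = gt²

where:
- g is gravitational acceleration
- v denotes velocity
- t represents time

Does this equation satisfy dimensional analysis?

No

g (gravitational acceleration) has dimensions [L T^-2].
v (velocity) has dimensions [L T^-1].
t (time) has dimensions [T].

Left side: [L T^-1]
Right side: [L]

The two sides have different dimensions, so the equation is NOT dimensionally consistent.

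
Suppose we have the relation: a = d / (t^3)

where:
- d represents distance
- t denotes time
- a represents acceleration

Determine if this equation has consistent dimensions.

No

d (distance) has dimensions [L].
t (time) has dimensions [T].
a (acceleration) has dimensions [L T^-2].

Left side: [L T^-2]
Right side: [L T^-3]

The two sides have different dimensions, so the equation is NOT dimensionally consistent.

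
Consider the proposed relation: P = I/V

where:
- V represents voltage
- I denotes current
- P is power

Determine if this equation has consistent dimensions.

No

V (voltage) has dimensions [I^-1 L^2 M T^-3].
I (current) has dimensions [I].
P (power) has dimensions [L^2 M T^-3].

Left side: [L^2 M T^-3]
Right side: [I^2 L^-2 M^-1 T^3]

The two sides have different dimensions, so the equation is NOT dimensionally consistent.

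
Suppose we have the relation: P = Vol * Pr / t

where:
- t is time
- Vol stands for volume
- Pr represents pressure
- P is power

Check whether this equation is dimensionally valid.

Yes

t (time) has dimensions [T].
Vol (volume) has dimensions [L^3].
Pr (pressure) has dimensions [L^-1 M T^-2].
P (power) has dimensions [L^2 M T^-3].

Left side: [L^2 M T^-3]
Right side: [L^2 M T^-3]

Both sides have the same dimensions, so the equation is dimensionally consistent.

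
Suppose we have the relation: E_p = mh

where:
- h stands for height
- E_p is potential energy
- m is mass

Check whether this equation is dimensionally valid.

No

h (height) has dimensions [L].
E_p (potential energy) has dimensions [L^2 M T^-2].
m (mass) has dimensions [M].

Left side: [L^2 M T^-2]
Right side: [L M]

The two sides have different dimensions, so the equation is NOT dimensionally consistent.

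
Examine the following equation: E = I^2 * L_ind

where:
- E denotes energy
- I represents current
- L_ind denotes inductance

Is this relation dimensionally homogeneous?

Yes

E (energy) has dimensions [L^2 M T^-2].
I (current) has dimensions [I].
L_ind (inductance) has dimensions [I^-2 L^2 M T^-2].

Left side: [L^2 M T^-2]
Right side: [L^2 M T^-2]

Both sides have the same dimensions, so the equation is dimensionally consistent.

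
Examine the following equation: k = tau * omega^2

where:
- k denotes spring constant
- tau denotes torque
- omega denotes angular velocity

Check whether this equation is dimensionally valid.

No

k (spring constant) has dimensions [M T^-2].
tau (torque) has dimensions [L^2 M T^-2].
omega (angular velocity) has dimensions [T^-1].

Left side: [M T^-2]
Right side: [L^2 M T^-4]

The two sides have different dimensions, so the equation is NOT dimensionally consistent.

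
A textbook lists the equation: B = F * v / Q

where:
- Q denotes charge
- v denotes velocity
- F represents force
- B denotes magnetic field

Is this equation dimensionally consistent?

No

Q (charge) has dimensions [I T].
v (velocity) has dimensions [L T^-1].
F (force) has dimensions [L M T^-2].
B (magnetic field) has dimensions [I^-1 M T^-2].

Left side: [I^-1 M T^-2]
Right side: [I^-1 L^2 M T^-4]

The two sides have different dimensions, so the equation is NOT dimensionally consistent.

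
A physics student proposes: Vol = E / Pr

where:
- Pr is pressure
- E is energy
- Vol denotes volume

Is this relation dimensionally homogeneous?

Yes

Pr (pressure) has dimensions [L^-1 M T^-2].
E (energy) has dimensions [L^2 M T^-2].
Vol (volume) has dimensions [L^3].

Left side: [L^3]
Right side: [L^3]

Both sides have the same dimensions, so the equation is dimensionally consistent.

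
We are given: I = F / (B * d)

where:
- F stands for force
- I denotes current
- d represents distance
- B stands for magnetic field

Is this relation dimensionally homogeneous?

Yes

F (force) has dimensions [L M T^-2].
I (current) has dimensions [I].
d (distance) has dimensions [L].
B (magnetic field) has dimensions [I^-1 M T^-2].

Left side: [I]
Right side: [I]

Both sides have the same dimensions, so the equation is dimensionally consistent.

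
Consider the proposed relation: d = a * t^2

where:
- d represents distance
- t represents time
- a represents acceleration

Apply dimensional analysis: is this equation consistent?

Yes

d (distance) has dimensions [L].
t (time) has dimensions [T].
a (acceleration) has dimensions [L T^-2].

Left side: [L]
Right side: [L]

Both sides have the same dimensions, so the equation is dimensionally consistent.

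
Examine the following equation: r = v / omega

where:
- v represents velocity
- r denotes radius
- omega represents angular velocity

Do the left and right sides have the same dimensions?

Yes

v (velocity) has dimensions [L T^-1].
r (radius) has dimensions [L].
omega (angular velocity) has dimensions [T^-1].

Left side: [L]
Right side: [L]

Both sides have the same dimensions, so the equation is dimensionally consistent.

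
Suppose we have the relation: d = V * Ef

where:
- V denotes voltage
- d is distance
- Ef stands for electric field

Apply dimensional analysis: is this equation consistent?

No

V (voltage) has dimensions [I^-1 L^2 M T^-3].
d (distance) has dimensions [L].
Ef (electric field) has dimensions [I^-1 L M T^-3].

Left side: [L]
Right side: [I^-2 L^3 M^2 T^-6]

The two sides have different dimensions, so the equation is NOT dimensionally consistent.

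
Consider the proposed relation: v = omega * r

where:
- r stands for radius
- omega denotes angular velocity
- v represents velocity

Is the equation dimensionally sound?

Yes

r (radius) has dimensions [L].
omega (angular velocity) has dimensions [T^-1].
v (velocity) has dimensions [L T^-1].

Left side: [L T^-1]
Right side: [L T^-1]

Both sides have the same dimensions, so the equation is dimensionally consistent.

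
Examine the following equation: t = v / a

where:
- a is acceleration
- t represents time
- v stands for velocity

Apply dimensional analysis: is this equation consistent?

Yes

a (acceleration) has dimensions [L T^-2].
t (time) has dimensions [T].
v (velocity) has dimensions [L T^-1].

Left side: [T]
Right side: [T]

Both sides have the same dimensions, so the equation is dimensionally consistent.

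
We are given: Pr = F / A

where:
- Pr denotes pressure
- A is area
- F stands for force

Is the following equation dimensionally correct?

Yes

Pr (pressure) has dimensions [L^-1 M T^-2].
A (area) has dimensions [L^2].
F (force) has dimensions [L M T^-2].

Left side: [L^-1 M T^-2]
Right side: [L^-1 M T^-2]

Both sides have the same dimensions, so the equation is dimensionally consistent.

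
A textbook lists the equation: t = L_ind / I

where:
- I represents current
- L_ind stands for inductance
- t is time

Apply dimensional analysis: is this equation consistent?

No

I (current) has dimensions [I].
L_ind (inductance) has dimensions [I^-2 L^2 M T^-2].
t (time) has dimensions [T].

Left side: [T]
Right side: [I^-3 L^2 M T^-2]

The two sides have different dimensions, so the equation is NOT dimensionally consistent.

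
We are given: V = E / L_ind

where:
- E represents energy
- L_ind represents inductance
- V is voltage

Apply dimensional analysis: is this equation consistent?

No

E (energy) has dimensions [L^2 M T^-2].
L_ind (inductance) has dimensions [I^-2 L^2 M T^-2].
V (voltage) has dimensions [I^-1 L^2 M T^-3].

Left side: [I^-1 L^2 M T^-3]
Right side: [I^2]

The two sides have different dimensions, so the equation is NOT dimensionally consistent.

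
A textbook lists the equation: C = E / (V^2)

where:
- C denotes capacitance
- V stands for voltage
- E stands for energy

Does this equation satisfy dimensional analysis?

Yes

C (capacitance) has dimensions [I^2 L^-2 M^-1 T^4].
V (voltage) has dimensions [I^-1 L^2 M T^-3].
E (energy) has dimensions [L^2 M T^-2].

Left side: [I^2 L^-2 M^-1 T^4]
Right side: [I^2 L^-2 M^-1 T^4]

Both sides have the same dimensions, so the equation is dimensionally consistent.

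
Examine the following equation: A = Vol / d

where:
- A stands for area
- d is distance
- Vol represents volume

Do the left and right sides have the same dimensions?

Yes

A (area) has dimensions [L^2].
d (distance) has dimensions [L].
Vol (volume) has dimensions [L^3].

Left side: [L^2]
Right side: [L^2]

Both sides have the same dimensions, so the equation is dimensionally consistent.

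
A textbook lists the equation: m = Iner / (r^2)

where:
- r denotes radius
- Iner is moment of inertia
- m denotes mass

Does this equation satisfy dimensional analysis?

Yes

r (radius) has dimensions [L].
Iner (moment of inertia) has dimensions [L^2 M].
m (mass) has dimensions [M].

Left side: [M]
Right side: [M]

Both sides have the same dimensions, so the equation is dimensionally consistent.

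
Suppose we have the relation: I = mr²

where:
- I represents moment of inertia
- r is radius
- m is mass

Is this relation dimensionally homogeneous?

Yes

I (moment of inertia) has dimensions [L^2 M].
r (radius) has dimensions [L].
m (mass) has dimensions [M].

Left side: [L^2 M]
Right side: [L^2 M]

Both sides have the same dimensions, so the equation is dimensionally consistent.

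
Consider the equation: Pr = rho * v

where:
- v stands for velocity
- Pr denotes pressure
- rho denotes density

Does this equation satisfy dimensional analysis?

No

v (velocity) has dimensions [L T^-1].
Pr (pressure) has dimensions [L^-1 M T^-2].
rho (density) has dimensions [L^-3 M].

Left side: [L^-1 M T^-2]
Right side: [L^-2 M T^-1]

The two sides have different dimensions, so the equation is NOT dimensionally consistent.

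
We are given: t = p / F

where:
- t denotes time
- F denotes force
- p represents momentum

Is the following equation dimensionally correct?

Yes

t (time) has dimensions [T].
F (force) has dimensions [L M T^-2].
p (momentum) has dimensions [L M T^-1].

Left side: [T]
Right side: [T]

Both sides have the same dimensions, so the equation is dimensionally consistent.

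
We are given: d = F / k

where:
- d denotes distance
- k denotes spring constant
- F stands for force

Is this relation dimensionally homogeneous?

Yes

d (distance) has dimensions [L].
k (spring constant) has dimensions [M T^-2].
F (force) has dimensions [L M T^-2].

Left side: [L]
Right side: [L]

Both sides have the same dimensions, so the equation is dimensionally consistent.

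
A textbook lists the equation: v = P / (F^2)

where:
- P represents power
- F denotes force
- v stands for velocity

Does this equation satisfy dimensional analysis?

No

P (power) has dimensions [L^2 M T^-3].
F (force) has dimensions [L M T^-2].
v (velocity) has dimensions [L T^-1].

Left side: [L T^-1]
Right side: [M^-1 T]

The two sides have different dimensions, so the equation is NOT dimensionally consistent.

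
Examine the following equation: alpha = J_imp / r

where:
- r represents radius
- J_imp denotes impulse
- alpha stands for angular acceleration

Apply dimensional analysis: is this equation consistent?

No

r (radius) has dimensions [L].
J_imp (impulse) has dimensions [L M T^-1].
alpha (angular acceleration) has dimensions [T^-2].

Left side: [T^-2]
Right side: [M T^-1]

The two sides have different dimensions, so the equation is NOT dimensionally consistent.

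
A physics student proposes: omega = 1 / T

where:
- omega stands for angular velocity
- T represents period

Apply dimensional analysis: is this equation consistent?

Yes

omega (angular velocity) has dimensions [T^-1].
T (period) has dimensions [T].

Left side: [T^-1]
Right side: [T^-1]

Both sides have the same dimensions, so the equation is dimensionally consistent.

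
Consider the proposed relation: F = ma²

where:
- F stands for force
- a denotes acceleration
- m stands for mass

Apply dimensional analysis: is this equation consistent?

No

F (force) has dimensions [L M T^-2].
a (acceleration) has dimensions [L T^-2].
m (mass) has dimensions [M].

Left side: [L M T^-2]
Right side: [L^2 M T^-4]

The two sides have different dimensions, so the equation is NOT dimensionally consistent.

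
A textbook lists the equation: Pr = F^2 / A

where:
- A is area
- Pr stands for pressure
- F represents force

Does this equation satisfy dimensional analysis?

No

A (area) has dimensions [L^2].
Pr (pressure) has dimensions [L^-1 M T^-2].
F (force) has dimensions [L M T^-2].

Left side: [L^-1 M T^-2]
Right side: [M^2 T^-4]

The two sides have different dimensions, so the equation is NOT dimensionally consistent.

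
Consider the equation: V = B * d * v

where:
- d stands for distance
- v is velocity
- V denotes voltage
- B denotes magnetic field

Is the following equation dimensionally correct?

Yes

d (distance) has dimensions [L].
v (velocity) has dimensions [L T^-1].
V (voltage) has dimensions [I^-1 L^2 M T^-3].
B (magnetic field) has dimensions [I^-1 M T^-2].

Left side: [I^-1 L^2 M T^-3]
Right side: [I^-1 L^2 M T^-3]

Both sides have the same dimensions, so the equation is dimensionally consistent.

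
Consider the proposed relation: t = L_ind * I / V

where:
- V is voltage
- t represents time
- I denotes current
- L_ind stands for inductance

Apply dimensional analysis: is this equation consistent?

Yes

V (voltage) has dimensions [I^-1 L^2 M T^-3].
t (time) has dimensions [T].
I (current) has dimensions [I].
L_ind (inductance) has dimensions [I^-2 L^2 M T^-2].

Left side: [T]
Right side: [T]

Both sides have the same dimensions, so the equation is dimensionally consistent.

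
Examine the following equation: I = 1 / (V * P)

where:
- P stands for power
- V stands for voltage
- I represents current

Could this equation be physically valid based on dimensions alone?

No

P (power) has dimensions [L^2 M T^-3].
V (voltage) has dimensions [I^-1 L^2 M T^-3].
I (current) has dimensions [I].

Left side: [I]
Right side: [I L^-4 M^-2 T^6]

The two sides have different dimensions, so the equation is NOT dimensionally consistent.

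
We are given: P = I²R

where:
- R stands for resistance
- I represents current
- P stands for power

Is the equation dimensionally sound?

Yes

R (resistance) has dimensions [I^-2 L^2 M T^-3].
I (current) has dimensions [I].
P (power) has dimensions [L^2 M T^-3].

Left side: [L^2 M T^-3]
Right side: [L^2 M T^-3]

Both sides have the same dimensions, so the equation is dimensionally consistent.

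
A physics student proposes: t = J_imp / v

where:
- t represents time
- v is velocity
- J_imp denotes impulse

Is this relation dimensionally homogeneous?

No

t (time) has dimensions [T].
v (velocity) has dimensions [L T^-1].
J_imp (impulse) has dimensions [L M T^-1].

Left side: [T]
Right side: [M]

The two sides have different dimensions, so the equation is NOT dimensionally consistent.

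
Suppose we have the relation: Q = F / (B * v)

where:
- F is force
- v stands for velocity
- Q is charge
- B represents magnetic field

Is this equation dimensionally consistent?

Yes

F (force) has dimensions [L M T^-2].
v (velocity) has dimensions [L T^-1].
Q (charge) has dimensions [I T].
B (magnetic field) has dimensions [I^-1 M T^-2].

Left side: [I T]
Right side: [I T]

Both sides have the same dimensions, so the equation is dimensionally consistent.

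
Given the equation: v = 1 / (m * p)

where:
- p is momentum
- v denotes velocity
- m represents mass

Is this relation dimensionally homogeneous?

No

p (momentum) has dimensions [L M T^-1].
v (velocity) has dimensions [L T^-1].
m (mass) has dimensions [M].

Left side: [L T^-1]
Right side: [L^-1 M^-2 T]

The two sides have different dimensions, so the equation is NOT dimensionally consistent.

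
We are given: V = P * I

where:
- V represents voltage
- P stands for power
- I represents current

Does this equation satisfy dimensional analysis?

No

V (voltage) has dimensions [I^-1 L^2 M T^-3].
P (power) has dimensions [L^2 M T^-3].
I (current) has dimensions [I].

Left side: [I^-1 L^2 M T^-3]
Right side: [I L^2 M T^-3]

The two sides have different dimensions, so the equation is NOT dimensionally consistent.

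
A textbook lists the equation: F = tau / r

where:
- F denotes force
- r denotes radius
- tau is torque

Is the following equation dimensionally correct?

Yes

F (force) has dimensions [L M T^-2].
r (radius) has dimensions [L].
tau (torque) has dimensions [L^2 M T^-2].

Left side: [L M T^-2]
Right side: [L M T^-2]

Both sides have the same dimensions, so the equation is dimensionally consistent.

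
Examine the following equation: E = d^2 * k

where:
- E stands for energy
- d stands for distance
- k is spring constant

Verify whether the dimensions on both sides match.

Yes

E (energy) has dimensions [L^2 M T^-2].
d (distance) has dimensions [L].
k (spring constant) has dimensions [M T^-2].

Left side: [L^2 M T^-2]
Right side: [L^2 M T^-2]

Both sides have the same dimensions, so the equation is dimensionally consistent.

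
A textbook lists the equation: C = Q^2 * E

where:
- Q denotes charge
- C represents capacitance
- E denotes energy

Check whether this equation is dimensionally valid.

No

Q (charge) has dimensions [I T].
C (capacitance) has dimensions [I^2 L^-2 M^-1 T^4].
E (energy) has dimensions [L^2 M T^-2].

Left side: [I^2 L^-2 M^-1 T^4]
Right side: [I^2 L^2 M]

The two sides have different dimensions, so the equation is NOT dimensionally consistent.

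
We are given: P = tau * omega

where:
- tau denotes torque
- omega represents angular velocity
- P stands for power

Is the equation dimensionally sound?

Yes

tau (torque) has dimensions [L^2 M T^-2].
omega (angular velocity) has dimensions [T^-1].
P (power) has dimensions [L^2 M T^-3].

Left side: [L^2 M T^-3]
Right side: [L^2 M T^-3]

Both sides have the same dimensions, so the equation is dimensionally consistent.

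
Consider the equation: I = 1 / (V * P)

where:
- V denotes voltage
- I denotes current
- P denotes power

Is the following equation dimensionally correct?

No

V (voltage) has dimensions [I^-1 L^2 M T^-3].
I (current) has dimensions [I].
P (power) has dimensions [L^2 M T^-3].

Left side: [I]
Right side: [I L^-4 M^-2 T^6]

The two sides have different dimensions, so the equation is NOT dimensionally consistent.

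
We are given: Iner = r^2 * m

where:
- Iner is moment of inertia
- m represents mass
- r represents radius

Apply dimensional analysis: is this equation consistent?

Yes

Iner (moment of inertia) has dimensions [L^2 M].
m (mass) has dimensions [M].
r (radius) has dimensions [L].

Left side: [L^2 M]
Right side: [L^2 M]

Both sides have the same dimensions, so the equation is dimensionally consistent.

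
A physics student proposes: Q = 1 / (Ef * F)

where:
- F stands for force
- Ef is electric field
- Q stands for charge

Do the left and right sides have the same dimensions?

No

F (force) has dimensions [L M T^-2].
Ef (electric field) has dimensions [I^-1 L M T^-3].
Q (charge) has dimensions [I T].

Left side: [I T]
Right side: [I L^-2 M^-2 T^5]

The two sides have different dimensions, so the equation is NOT dimensionally consistent.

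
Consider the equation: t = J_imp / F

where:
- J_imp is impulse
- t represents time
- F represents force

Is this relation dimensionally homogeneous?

Yes

J_imp (impulse) has dimensions [L M T^-1].
t (time) has dimensions [T].
F (force) has dimensions [L M T^-2].

Left side: [T]
Right side: [T]

Both sides have the same dimensions, so the equation is dimensionally consistent.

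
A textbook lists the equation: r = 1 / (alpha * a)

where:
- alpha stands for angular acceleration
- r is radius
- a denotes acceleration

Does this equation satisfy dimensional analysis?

No

alpha (angular acceleration) has dimensions [T^-2].
r (radius) has dimensions [L].
a (acceleration) has dimensions [L T^-2].

Left side: [L]
Right side: [L^-1 T^4]

The two sides have different dimensions, so the equation is NOT dimensionally consistent.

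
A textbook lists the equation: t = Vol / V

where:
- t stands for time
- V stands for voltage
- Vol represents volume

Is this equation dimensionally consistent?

No

t (time) has dimensions [T].
V (voltage) has dimensions [I^-1 L^2 M T^-3].
Vol (volume) has dimensions [L^3].

Left side: [T]
Right side: [I L M^-1 T^3]

The two sides have different dimensions, so the equation is NOT dimensionally consistent.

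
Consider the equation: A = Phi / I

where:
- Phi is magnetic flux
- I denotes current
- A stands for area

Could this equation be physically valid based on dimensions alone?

No

Phi (magnetic flux) has dimensions [I^-1 L^2 M T^-2].
I (current) has dimensions [I].
A (area) has dimensions [L^2].

Left side: [L^2]
Right side: [I^-2 L^2 M T^-2]

The two sides have different dimensions, so the equation is NOT dimensionally consistent.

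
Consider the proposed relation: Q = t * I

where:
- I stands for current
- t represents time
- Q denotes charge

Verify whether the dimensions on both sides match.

Yes

I (current) has dimensions [I].
t (time) has dimensions [T].
Q (charge) has dimensions [I T].

Left side: [I T]
Right side: [I T]

Both sides have the same dimensions, so the equation is dimensionally consistent.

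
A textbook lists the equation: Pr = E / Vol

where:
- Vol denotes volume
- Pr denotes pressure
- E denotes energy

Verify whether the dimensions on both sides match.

Yes

Vol (volume) has dimensions [L^3].
Pr (pressure) has dimensions [L^-1 M T^-2].
E (energy) has dimensions [L^2 M T^-2].

Left side: [L^-1 M T^-2]
Right side: [L^-1 M T^-2]

Both sides have the same dimensions, so the equation is dimensionally consistent.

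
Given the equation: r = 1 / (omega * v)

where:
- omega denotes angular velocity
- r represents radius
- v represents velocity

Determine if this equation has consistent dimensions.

No

omega (angular velocity) has dimensions [T^-1].
r (radius) has dimensions [L].
v (velocity) has dimensions [L T^-1].

Left side: [L]
Right side: [L^-1 T^2]

The two sides have different dimensions, so the equation is NOT dimensionally consistent.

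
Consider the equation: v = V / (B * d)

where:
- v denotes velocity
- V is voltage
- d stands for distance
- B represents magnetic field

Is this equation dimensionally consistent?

Yes

v (velocity) has dimensions [L T^-1].
V (voltage) has dimensions [I^-1 L^2 M T^-3].
d (distance) has dimensions [L].
B (magnetic field) has dimensions [I^-1 M T^-2].

Left side: [L T^-1]
Right side: [L T^-1]

Both sides have the same dimensions, so the equation is dimensionally consistent.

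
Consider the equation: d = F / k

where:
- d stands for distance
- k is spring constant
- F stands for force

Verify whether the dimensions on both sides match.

Yes

d (distance) has dimensions [L].
k (spring constant) has dimensions [M T^-2].
F (force) has dimensions [L M T^-2].

Left side: [L]
Right side: [L]

Both sides have the same dimensions, so the equation is dimensionally consistent.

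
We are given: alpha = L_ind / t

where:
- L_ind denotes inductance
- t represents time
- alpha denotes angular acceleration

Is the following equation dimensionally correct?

No

L_ind (inductance) has dimensions [I^-2 L^2 M T^-2].
t (time) has dimensions [T].
alpha (angular acceleration) has dimensions [T^-2].

Left side: [T^-2]
Right side: [I^-2 L^2 M T^-3]

The two sides have different dimensions, so the equation is NOT dimensionally consistent.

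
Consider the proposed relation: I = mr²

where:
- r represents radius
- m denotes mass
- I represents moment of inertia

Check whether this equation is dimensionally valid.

Yes

r (radius) has dimensions [L].
m (mass) has dimensions [M].
I (moment of inertia) has dimensions [L^2 M].

Left side: [L^2 M]
Right side: [L^2 M]

Both sides have the same dimensions, so the equation is dimensionally consistent.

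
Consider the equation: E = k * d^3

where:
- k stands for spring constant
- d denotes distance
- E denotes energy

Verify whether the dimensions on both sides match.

No

k (spring constant) has dimensions [M T^-2].
d (distance) has dimensions [L].
E (energy) has dimensions [L^2 M T^-2].

Left side: [L^2 M T^-2]
Right side: [L^3 M T^-2]

The two sides have different dimensions, so the equation is NOT dimensionally consistent.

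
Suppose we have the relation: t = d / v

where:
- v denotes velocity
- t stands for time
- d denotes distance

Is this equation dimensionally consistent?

Yes

v (velocity) has dimensions [L T^-1].
t (time) has dimensions [T].
d (distance) has dimensions [L].

Left side: [T]
Right side: [T]

Both sides have the same dimensions, so the equation is dimensionally consistent.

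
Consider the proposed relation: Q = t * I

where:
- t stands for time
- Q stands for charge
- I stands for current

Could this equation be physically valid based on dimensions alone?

Yes

t (time) has dimensions [T].
Q (charge) has dimensions [I T].
I (current) has dimensions [I].

Left side: [I T]
Right side: [I T]

Both sides have the same dimensions, so the equation is dimensionally consistent.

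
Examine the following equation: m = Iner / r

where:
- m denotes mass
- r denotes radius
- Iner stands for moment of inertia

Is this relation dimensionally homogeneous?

No

m (mass) has dimensions [M].
r (radius) has dimensions [L].
Iner (moment of inertia) has dimensions [L^2 M].

Left side: [M]
Right side: [L M]

The two sides have different dimensions, so the equation is NOT dimensionally consistent.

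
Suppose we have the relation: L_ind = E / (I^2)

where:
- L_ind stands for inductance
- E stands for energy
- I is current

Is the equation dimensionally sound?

Yes

L_ind (inductance) has dimensions [I^-2 L^2 M T^-2].
E (energy) has dimensions [L^2 M T^-2].
I (current) has dimensions [I].

Left side: [I^-2 L^2 M T^-2]
Right side: [I^-2 L^2 M T^-2]

Both sides have the same dimensions, so the equation is dimensionally consistent.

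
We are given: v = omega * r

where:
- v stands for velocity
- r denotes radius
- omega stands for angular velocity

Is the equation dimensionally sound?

Yes

v (velocity) has dimensions [L T^-1].
r (radius) has dimensions [L].
omega (angular velocity) has dimensions [T^-1].

Left side: [L T^-1]
Right side: [L T^-1]

Both sides have the same dimensions, so the equation is dimensionally consistent.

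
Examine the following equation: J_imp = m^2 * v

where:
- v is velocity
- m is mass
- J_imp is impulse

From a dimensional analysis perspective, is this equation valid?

No

v (velocity) has dimensions [L T^-1].
m (mass) has dimensions [M].
J_imp (impulse) has dimensions [L M T^-1].

Left side: [L M T^-1]
Right side: [L M^2 T^-1]

The two sides have different dimensions, so the equation is NOT dimensionally consistent.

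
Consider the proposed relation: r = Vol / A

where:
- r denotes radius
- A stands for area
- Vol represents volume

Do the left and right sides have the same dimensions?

Yes

r (radius) has dimensions [L].
A (area) has dimensions [L^2].
Vol (volume) has dimensions [L^3].

Left side: [L]
Right side: [L]

Both sides have the same dimensions, so the equation is dimensionally consistent.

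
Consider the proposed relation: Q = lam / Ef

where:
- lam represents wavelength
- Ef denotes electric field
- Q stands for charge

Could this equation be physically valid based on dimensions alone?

No

lam (wavelength) has dimensions [L].
Ef (electric field) has dimensions [I^-1 L M T^-3].
Q (charge) has dimensions [I T].

Left side: [I T]
Right side: [I M^-1 T^3]

The two sides have different dimensions, so the equation is NOT dimensionally consistent.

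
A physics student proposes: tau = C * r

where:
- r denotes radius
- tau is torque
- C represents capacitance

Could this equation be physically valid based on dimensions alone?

No

r (radius) has dimensions [L].
tau (torque) has dimensions [L^2 M T^-2].
C (capacitance) has dimensions [I^2 L^-2 M^-1 T^4].

Left side: [L^2 M T^-2]
Right side: [I^2 L^-1 M^-1 T^4]

The two sides have different dimensions, so the equation is NOT dimensionally consistent.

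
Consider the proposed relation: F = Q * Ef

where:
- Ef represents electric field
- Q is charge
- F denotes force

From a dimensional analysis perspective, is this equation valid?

Yes

Ef (electric field) has dimensions [I^-1 L M T^-3].
Q (charge) has dimensions [I T].
F (force) has dimensions [L M T^-2].

Left side: [L M T^-2]
Right side: [L M T^-2]

Both sides have the same dimensions, so the equation is dimensionally consistent.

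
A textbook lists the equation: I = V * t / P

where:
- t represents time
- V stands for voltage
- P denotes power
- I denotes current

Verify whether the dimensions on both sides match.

No

t (time) has dimensions [T].
V (voltage) has dimensions [I^-1 L^2 M T^-3].
P (power) has dimensions [L^2 M T^-3].
I (current) has dimensions [I].

Left side: [I]
Right side: [I^-1 T]

The two sides have different dimensions, so the equation is NOT dimensionally consistent.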